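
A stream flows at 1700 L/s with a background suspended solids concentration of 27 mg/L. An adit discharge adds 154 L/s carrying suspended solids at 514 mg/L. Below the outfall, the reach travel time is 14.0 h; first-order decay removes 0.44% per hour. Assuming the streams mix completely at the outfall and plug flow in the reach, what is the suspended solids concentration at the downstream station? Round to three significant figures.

After mixing, C = (1700·27.00 + 154.0·514.0) / 1854 = 125100/1854 = 67.45 mg/L.
0.44%/h lost → k = −ln(1 − 0.0044) = 0.004410 h⁻¹.
After decay, C = 67.45 × e^(−kt) = 67.45 × 0.9401 = 63.41 mg/L.

63.4 mg/L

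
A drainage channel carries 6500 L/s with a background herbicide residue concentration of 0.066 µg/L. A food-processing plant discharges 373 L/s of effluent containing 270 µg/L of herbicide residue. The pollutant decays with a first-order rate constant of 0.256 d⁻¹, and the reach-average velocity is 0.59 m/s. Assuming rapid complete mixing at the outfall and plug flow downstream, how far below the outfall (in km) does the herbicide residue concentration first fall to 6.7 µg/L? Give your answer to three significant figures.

Mass balance: C = (6500·0.06600 + 373.0·270.0) / 6873 = 101100/6873 = 14.72 µg/L.
Set 14.72·exp(−k·t) = 6.7 → t = ln(14.72/6.7)/k = 265500 s = 73.76 h.
Distance = v·t = 0.59·265500 = 156700 m = 156.7 km.

157 km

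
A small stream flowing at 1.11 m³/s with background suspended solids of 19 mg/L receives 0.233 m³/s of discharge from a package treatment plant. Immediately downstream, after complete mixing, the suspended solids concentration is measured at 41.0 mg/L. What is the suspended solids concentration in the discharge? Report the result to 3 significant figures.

Mass balance: 1.110·19.00 + 0.2330·Cₑ = 1.343·41.00
→ Cₑ = (1.343·41.00 − 1.110·19.00) / 0.2330 = 145.8 mg/L.

146 mg/L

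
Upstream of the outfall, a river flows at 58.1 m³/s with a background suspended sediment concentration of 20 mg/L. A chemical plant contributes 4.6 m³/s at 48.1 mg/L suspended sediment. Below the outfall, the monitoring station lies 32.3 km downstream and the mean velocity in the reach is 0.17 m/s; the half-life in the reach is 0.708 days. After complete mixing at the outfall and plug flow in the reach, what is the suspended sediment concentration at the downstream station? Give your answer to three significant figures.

Flow-weighted average: C = (58.10·20.00 + 4.600·48.10) / 62.70 = 1383/62.70 = 22.06 mg/L.
Travel time t = 32.3·1000 / 0.17 = 190000 s = 52.78 h.
Half-life 0.708 d → k = ln 2 / 0.708 = 0.9790 d⁻¹.
Decay over the reach: 22.06·exp(−kt) = 22.06·0.1161 = 2.562 mg/L.

2.56 mg/L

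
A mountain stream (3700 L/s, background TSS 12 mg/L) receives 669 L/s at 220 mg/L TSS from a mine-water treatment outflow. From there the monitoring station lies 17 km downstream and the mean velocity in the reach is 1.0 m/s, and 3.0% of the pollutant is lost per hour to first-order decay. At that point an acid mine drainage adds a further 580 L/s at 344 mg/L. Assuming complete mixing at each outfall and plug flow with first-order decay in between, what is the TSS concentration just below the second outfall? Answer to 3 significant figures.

73.8 mg/L

Mixed concentration C = ΣQC/ΣQ = (3700·12.00 + 669.0·220.0) / 4369 = 191600/4369 = 43.85 mg/L; combined flow 4369 L/s.
Travel time t = 17·1000 / 1.0 = 17000 s = 4.722 h.
3.0%/h lost → k = −ln(1 − 0.03) = 0.03046 h⁻¹.
First-order decay: C = 43.85·exp(−k·t) = 43.85·0.8660 = 37.98 mg/L.
Second outfall: C = (4369·37.98 + 580.0·344.0)/4949 = 73.84 mg/L.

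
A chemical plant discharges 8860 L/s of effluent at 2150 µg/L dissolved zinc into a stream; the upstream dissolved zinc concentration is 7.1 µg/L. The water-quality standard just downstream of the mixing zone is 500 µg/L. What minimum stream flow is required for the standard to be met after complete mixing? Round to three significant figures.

29700 L/s

Set C_mix = 500: (Q·7.100 + 8860·2150) / (Q + 8860) = 500
→ Q = 8860·(2150 − 500)/(500 − 7.100) = 29660 L/s.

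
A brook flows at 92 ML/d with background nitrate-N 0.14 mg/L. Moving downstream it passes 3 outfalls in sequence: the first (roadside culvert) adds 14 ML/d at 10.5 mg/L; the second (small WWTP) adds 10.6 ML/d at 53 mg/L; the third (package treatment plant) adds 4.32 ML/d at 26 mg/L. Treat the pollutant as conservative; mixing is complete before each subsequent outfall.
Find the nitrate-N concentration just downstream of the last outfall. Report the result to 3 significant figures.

Below outfall 1: Q → 106.0 ML/d, C = (92.00·0.1400 + 14.00·10.50)/106.0 = 1.508 mg/L.
Below outfall 2: Q → 116.6 ML/d, C = (106.0·1.508 + 10.60·53.00)/116.6 = 6.189 mg/L.
Below outfall 3: Q → 120.9 ML/d, C = (116.6·6.189 + 4.320·26.00)/120.9 = 6.897 mg/L.

6.90 mg/L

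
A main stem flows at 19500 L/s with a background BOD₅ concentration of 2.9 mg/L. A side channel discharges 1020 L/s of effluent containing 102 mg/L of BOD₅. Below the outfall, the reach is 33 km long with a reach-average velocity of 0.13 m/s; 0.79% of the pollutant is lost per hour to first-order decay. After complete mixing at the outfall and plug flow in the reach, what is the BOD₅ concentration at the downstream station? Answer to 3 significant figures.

Conservation of mass: C = (19500·2.900 + 1020·102.0) / 20520 = 160600/20520 = 7.826 mg/L.
Travel time t = 33·1000 / 0.13 = 253800 s = 70.51 h.
0.79%/h lost → k = −ln(1 − 0.0079) = 0.007931 h⁻¹.
First-order decay: C = 7.826·exp(−k·t) = 7.826·0.5716 = 4.474 mg/L.

4.47 mg/L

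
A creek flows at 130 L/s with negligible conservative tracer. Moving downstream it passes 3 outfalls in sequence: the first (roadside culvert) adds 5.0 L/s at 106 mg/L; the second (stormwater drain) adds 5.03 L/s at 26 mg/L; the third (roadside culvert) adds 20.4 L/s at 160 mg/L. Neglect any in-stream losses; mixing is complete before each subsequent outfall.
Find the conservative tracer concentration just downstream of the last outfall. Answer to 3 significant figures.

After outfall 1: Q = 130.0 + 5.000 = 135.0 L/s; C = (130.0·0 + 5.000·106.0)/135.0 = 3.926 mg/L.
After outfall 2: Q = 135.0 + 5.030 = 140.0 L/s; C = (135.0·3.926 + 5.030·26.00)/140.0 = 4.719 mg/L.
After outfall 3: Q = 140.0 + 20.40 = 160.4 L/s; C = (140.0·4.719 + 20.40·160.0)/160.4 = 24.46 mg/L.

24.5 mg/L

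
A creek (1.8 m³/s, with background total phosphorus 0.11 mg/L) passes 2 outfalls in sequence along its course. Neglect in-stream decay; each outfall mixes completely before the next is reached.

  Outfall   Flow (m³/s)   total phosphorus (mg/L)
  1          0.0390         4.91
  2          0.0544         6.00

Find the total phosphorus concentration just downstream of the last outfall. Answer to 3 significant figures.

0.378 mg/L

After outfall 1: Q = 1.800 + 0.03900 = 1.839 m³/s; C = (1.800·0.1100 + 0.03900·4.910)/1.839 = 0.2118 mg/L.
After outfall 2: Q = 1.839 + 0.05440 = 1.893 m³/s; C = (1.839·0.2118 + 0.05440·6.000)/1.893 = 0.3781 mg/L.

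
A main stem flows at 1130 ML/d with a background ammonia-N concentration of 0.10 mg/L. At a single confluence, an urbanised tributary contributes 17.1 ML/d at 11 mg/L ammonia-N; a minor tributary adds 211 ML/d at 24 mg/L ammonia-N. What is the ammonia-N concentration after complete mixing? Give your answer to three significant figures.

3.95 mg/L

Flow-weighted average: C = (1130·0.1000 + 17.10·11.00 + 211.0·24.00) / 1358 = 5365/1358 = 3.950 mg/L.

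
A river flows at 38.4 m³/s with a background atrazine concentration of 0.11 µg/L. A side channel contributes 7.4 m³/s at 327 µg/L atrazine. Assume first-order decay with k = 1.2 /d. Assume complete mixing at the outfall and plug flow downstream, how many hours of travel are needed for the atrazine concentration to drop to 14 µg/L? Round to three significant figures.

26.6 h

Conservation of mass: C = (38.40·0.1100 + 7.400·327.0) / 45.80 = 2424/45.80 = 52.93 µg/L.
52.93·exp(−k·t) = 14 → t = ln(52.93/14)/k = 95750 s = 26.60 h.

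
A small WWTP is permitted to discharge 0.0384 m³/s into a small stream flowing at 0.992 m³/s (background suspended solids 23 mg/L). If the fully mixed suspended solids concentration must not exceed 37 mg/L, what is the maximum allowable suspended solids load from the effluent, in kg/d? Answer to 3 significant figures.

Mass balance at the limit: 0.9920·23.00 + 0.03840·Cₑ = 1.030·37 → Cₑ = 398.7 mg/L.
Load = 0.03840 m³/s × 398.7 g/m³ × 86 400 s/d = 1323 kg/d.

1320 kg/d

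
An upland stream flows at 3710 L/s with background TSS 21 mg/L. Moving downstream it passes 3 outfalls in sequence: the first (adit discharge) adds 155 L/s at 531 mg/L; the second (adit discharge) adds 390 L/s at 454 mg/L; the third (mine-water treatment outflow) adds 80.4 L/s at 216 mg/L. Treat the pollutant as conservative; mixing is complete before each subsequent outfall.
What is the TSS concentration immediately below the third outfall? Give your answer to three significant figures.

After outfall 1: Q = 3710 + 155.0 = 3865 L/s; C = (3710·21.00 + 155.0·531.0)/3865 = 41.45 mg/L.
After outfall 2: Q = 3865 + 390.0 = 4255 L/s; C = (3865·41.45 + 390.0·454.0)/4255 = 79.27 mg/L.
After outfall 3: Q = 4255 + 80.40 = 4335 L/s; C = (4255·79.27 + 80.40·216.0)/4335 = 81.80 mg/L.

81.8 mg/L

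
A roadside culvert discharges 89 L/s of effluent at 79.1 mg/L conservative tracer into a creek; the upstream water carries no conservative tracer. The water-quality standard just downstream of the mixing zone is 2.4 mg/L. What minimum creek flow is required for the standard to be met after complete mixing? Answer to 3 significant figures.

2840 L/s

Set C_mix = 2.4: (Q·0 + 89.00·79.10) / (Q + 89.00) = 2.4
→ Q = 89.00·(79.10 − 2.4)/(2.4 − 0) = 2844 L/s.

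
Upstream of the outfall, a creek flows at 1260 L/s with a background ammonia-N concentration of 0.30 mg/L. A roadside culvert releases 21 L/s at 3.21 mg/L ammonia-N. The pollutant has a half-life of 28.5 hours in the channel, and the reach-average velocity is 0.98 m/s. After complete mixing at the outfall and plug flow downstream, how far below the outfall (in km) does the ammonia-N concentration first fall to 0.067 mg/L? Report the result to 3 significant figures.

Mixed concentration C = ΣQC/ΣQ = (1260·0.3000 + 21.00·3.210) / 1281 = 445.4/1281 = 0.3477 mg/L.
Half-life 28.5 h → k = ln 2 / 28.5 = 0.02432 h⁻¹ = 0.5837 d⁻¹.
Set 0.3477·exp(−k·t) = 0.067 → t = ln(0.3477/0.067)/k = 243700 s = 67.71 h.
Distance = v·t = 0.98·243700 = 238900 m = 238.9 km.

239 km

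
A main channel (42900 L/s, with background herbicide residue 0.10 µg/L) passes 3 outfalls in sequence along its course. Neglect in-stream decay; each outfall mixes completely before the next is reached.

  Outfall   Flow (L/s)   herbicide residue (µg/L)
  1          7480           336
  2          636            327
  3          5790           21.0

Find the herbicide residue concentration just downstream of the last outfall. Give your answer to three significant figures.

Below outfall 1: Q → 50380 L/s, C = (42900·0.1000 + 7480·336.0)/50380 = 49.97 µg/L.
Below outfall 2: Q → 51020 L/s, C = (50380·49.97 + 636.0·327.0)/51020 = 53.43 µg/L.
Below outfall 3: Q → 56810 L/s, C = (51020·53.43 + 5790·21.00)/56810 = 50.12 µg/L.

50.1 µg/L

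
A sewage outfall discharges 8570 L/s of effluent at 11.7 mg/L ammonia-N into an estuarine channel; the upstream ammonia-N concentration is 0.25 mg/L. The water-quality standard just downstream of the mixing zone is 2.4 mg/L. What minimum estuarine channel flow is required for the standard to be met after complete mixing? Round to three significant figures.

Set C_mix = 2.4: (Q·0.2500 + 8570·11.70) / (Q + 8570) = 2.4
→ Q = 8570·(11.70 − 2.4)/(2.4 − 0.2500) = 37070 L/s.

37100 L/s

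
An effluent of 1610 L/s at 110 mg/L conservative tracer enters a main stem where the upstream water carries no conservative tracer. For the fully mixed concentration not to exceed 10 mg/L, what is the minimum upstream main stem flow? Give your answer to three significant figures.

16100 L/s

Set C_mix = 10: (Q·0 + 1610·110.0) / (Q + 1610) = 10
→ Q = 1610·(110.0 − 10)/(10 − 0) = 16100 L/s.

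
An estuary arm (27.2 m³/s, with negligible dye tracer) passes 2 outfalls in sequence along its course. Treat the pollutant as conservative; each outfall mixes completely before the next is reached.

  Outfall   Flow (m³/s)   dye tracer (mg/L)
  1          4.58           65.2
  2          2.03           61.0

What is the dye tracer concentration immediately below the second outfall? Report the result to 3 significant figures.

Below outfall 1: Q → 31.78 m³/s, C = (27.20·0 + 4.580·65.20)/31.78 = 9.396 mg/L.
Below outfall 2: Q → 33.81 m³/s, C = (31.78·9.396 + 2.030·61.00)/33.81 = 12.49 mg/L.

12.5 mg/L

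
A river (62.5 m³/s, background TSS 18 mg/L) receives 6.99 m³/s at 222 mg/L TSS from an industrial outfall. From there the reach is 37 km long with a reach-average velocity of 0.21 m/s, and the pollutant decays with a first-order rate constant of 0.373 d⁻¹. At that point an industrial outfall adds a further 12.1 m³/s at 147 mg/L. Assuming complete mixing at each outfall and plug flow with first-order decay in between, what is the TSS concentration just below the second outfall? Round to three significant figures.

37.1 mg/L

After mixing, C = (62.50·18.00 + 6.990·222.0) / 69.49 = 2677/69.49 = 38.52 mg/L; combined flow 69.49 m³/s.
Travel time t = 37·1000 / 0.21 = 176200 s = 48.94 h.
Decay over the reach: 38.52·exp(−kt) = 38.52·0.4674 = 18.00 mg/L.
At the second outfall, C = (69.49·18.00 + 12.10·147.0) / (69.49 + 12.10) = 37.13 mg/L.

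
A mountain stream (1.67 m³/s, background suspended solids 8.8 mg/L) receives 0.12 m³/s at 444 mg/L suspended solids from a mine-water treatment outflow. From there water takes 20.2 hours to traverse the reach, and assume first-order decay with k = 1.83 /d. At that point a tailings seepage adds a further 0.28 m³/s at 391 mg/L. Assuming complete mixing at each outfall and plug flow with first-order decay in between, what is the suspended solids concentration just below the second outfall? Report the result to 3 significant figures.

59.9 mg/L

Flow-weighted average: C = (1.670·8.800 + 0.1200·444.0) / 1.790 = 67.98/1.790 = 37.98 mg/L; combined flow 1.790 m³/s.
After decay, C = 37.98 × e^(−kt) = 37.98 × 0.2143 = 8.139 mg/L.
At the second outfall, C = (1.790·8.139 + 0.2800·391.0) / (1.790 + 0.2800) = 59.93 mg/L.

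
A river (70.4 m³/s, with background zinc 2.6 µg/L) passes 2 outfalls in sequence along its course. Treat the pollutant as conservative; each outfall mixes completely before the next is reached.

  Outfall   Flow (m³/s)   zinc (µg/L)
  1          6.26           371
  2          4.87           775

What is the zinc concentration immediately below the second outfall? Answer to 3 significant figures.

Below outfall 1: Q → 76.66 m³/s, C = (70.40·2.600 + 6.260·371.0)/76.66 = 32.68 µg/L.
Below outfall 2: Q → 81.53 m³/s, C = (76.66·32.68 + 4.870·775.0)/81.53 = 77.02 µg/L.

77.0 µg/L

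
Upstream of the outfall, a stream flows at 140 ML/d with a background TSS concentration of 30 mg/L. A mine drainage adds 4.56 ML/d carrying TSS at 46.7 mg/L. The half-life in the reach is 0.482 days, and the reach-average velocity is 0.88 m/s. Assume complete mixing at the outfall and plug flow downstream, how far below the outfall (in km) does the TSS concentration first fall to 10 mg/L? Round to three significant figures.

59.0 km

Mixed concentration C = ΣQC/ΣQ = (140.0·30.00 + 4.560·46.70) / 144.6 = 4413/144.6 = 30.53 mg/L.
Half-life 0.482 d → k = ln 2 / 0.482 = 1.438 d⁻¹.
Set 30.53·exp(−k·t) = 10 → t = ln(30.53/10)/k = 67050 s = 18.63 h.
Distance = v·t = 0.88·67050 = 59010 m = 59.01 km.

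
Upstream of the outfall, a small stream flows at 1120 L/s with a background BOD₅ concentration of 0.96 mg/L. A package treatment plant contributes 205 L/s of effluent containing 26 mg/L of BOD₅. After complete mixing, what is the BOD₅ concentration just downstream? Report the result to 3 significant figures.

Mass balance: C = (1120·0.9600 + 205.0·26.00) / 1325 = 6405/1325 = 4.834 mg/L.

4.83 mg/L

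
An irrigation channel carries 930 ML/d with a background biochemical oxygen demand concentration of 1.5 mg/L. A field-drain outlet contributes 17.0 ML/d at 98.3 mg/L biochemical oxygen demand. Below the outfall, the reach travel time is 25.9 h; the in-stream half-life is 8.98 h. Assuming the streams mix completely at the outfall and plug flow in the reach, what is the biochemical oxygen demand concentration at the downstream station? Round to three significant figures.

0.439 mg/L

After mixing, C = (930.0·1.500 + 17.00·98.30) / 947.0 = 3066/947.0 = 3.238 mg/L.
Half-life 8.98 h → k = ln 2 / 8.98 = 0.07719 h⁻¹ = 1.853 d⁻¹.
Decay over the reach: 3.238·exp(−kt) = 3.238·0.1354 = 0.4385 mg/L.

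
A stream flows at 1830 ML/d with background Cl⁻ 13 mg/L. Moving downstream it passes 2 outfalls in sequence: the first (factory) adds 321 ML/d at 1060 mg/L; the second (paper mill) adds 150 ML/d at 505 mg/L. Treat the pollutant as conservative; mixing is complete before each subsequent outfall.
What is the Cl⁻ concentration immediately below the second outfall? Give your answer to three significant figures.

191 mg/L

After outfall 1: Q = 1830 + 321.0 = 2151 ML/d; C = (1830·13.00 + 321.0·1060)/2151 = 169.2 mg/L.
After outfall 2: Q = 2151 + 150.0 = 2301 ML/d; C = (2151·169.2 + 150.0·505.0)/2301 = 191.1 mg/L.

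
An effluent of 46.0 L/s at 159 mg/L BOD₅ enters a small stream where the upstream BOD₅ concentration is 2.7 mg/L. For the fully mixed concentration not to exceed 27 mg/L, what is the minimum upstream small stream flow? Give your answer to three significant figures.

Set C_mix = 27: (Q·2.700 + 46.00·159.0) / (Q + 46.00) = 27
→ Q = 46.00·(159.0 − 27)/(27 − 2.700) = 249.9 L/s.

250 L/s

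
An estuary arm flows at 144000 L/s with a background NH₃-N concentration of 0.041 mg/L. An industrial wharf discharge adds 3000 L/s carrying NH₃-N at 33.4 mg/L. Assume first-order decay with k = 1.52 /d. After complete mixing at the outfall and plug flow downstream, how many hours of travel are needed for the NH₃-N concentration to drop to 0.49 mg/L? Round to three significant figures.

After mixing, C = (144000·0.04100 + 3000·33.40) / 147000 = 106100/147000 = 0.7218 mg/L.
0.7218·exp(−k·t) = 0.49 → t = ln(0.7218/0.49)/k = 22020 s = 6.116 h.

6.12 h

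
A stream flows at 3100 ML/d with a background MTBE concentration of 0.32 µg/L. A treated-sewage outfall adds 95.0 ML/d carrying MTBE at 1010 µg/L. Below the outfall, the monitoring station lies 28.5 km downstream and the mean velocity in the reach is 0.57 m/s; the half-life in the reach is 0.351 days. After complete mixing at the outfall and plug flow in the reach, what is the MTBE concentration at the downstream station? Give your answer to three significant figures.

Flow-weighted average: C = (3100·0.3200 + 95.00·1010) / 3195 = 96940/3195 = 30.34 µg/L.
Travel time t = 28.5·1000 / 0.57 = 50000 s = 13.89 h.
Half-life 0.351 d → k = ln 2 / 0.351 = 1.975 d⁻¹.
Decay over the reach: 30.34·exp(−kt) = 30.34·0.3189 = 9.677 µg/L.

9.68 µg/L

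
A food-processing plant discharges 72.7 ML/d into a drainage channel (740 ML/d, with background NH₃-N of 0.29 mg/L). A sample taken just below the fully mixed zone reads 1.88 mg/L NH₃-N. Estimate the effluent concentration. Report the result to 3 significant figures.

Mass balance: 740.0·0.2900 + 72.70·Cₑ = 812.7·1.880
→ Cₑ = (812.7·1.880 − 740.0·0.2900) / 72.70 = 18.06 mg/L.

18.1 mg/L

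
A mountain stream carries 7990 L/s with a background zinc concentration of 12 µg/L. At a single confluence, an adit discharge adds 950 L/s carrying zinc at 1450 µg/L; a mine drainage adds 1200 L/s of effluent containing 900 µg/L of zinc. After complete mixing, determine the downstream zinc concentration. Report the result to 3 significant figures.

252 µg/L

Mass balance: C = (7990·12.00 + 950.0·1450 + 1200·900.0) / 10140 = 2553000/10140 = 251.8 µg/L.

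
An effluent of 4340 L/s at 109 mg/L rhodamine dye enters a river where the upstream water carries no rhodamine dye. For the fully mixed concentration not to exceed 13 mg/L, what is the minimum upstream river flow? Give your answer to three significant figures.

32000 L/s

Set C_mix = 13: (Q·0 + 4340·109.0) / (Q + 4340) = 13
→ Q = 4340·(109.0 − 13)/(13 − 0) = 32050 L/s.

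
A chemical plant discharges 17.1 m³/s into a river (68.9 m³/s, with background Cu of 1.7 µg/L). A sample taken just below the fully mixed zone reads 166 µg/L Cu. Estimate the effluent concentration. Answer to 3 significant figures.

828 µg/L

Mass balance: 68.90·1.700 + 17.10·Cₑ = 86.00·166.0
→ Cₑ = (86.00·166.0 − 68.90·1.700) / 17.10 = 828.0 µg/L.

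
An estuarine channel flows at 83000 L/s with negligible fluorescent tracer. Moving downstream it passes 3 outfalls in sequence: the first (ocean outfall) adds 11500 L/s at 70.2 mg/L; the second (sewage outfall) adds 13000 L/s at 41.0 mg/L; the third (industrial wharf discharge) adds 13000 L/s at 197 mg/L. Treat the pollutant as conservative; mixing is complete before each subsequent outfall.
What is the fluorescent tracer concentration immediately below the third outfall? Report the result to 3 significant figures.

32.4 mg/L

After outfall 1: Q = 83000 + 11500 = 94500 L/s; C = (83000·0 + 11500·70.20)/94500 = 8.543 mg/L.
After outfall 2: Q = 94500 + 13000 = 107500 L/s; C = (94500·8.543 + 13000·41.00)/107500 = 12.47 mg/L.
After outfall 3: Q = 107500 + 13000 = 120500 L/s; C = (107500·12.47 + 13000·197.0)/120500 = 32.38 mg/L.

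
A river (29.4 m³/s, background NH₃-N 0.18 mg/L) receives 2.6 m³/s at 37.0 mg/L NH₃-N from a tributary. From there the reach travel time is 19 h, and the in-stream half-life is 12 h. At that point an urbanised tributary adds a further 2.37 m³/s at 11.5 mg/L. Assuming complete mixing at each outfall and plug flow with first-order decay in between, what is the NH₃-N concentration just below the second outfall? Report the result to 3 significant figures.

Mixed concentration C = ΣQC/ΣQ = (29.40·0.1800 + 2.600·37.00) / 32.00 = 101.5/32.00 = 3.172 mg/L; combined flow 32.00 m³/s.
Half-life 12 h → k = ln 2 / 12 = 0.05776 h⁻¹ = 1.386 d⁻¹.
After decay, C = 3.172 × e^(−kt) = 3.172 × 0.3337 = 1.058 mg/L.
At the second outfall, C = (32.00·1.058 + 2.370·11.50) / (32.00 + 2.370) = 1.778 mg/L.

1.78 mg/L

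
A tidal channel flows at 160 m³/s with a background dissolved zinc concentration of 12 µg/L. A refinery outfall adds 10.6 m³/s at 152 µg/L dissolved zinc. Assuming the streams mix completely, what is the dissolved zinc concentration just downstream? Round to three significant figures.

Mixed concentration C = ΣQC/ΣQ = (160.0·12.00 + 10.60·152.0) / 170.6 = 3531/170.6 = 20.70 µg/L.

20.7 µg/L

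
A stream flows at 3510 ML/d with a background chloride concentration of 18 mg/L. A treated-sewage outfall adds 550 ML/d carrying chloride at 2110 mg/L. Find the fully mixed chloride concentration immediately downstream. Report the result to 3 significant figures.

Mass balance: C = (3510·18.00 + 550.0·2110) / 4060 = 1224000/4060 = 301.4 mg/L.

301 mg/L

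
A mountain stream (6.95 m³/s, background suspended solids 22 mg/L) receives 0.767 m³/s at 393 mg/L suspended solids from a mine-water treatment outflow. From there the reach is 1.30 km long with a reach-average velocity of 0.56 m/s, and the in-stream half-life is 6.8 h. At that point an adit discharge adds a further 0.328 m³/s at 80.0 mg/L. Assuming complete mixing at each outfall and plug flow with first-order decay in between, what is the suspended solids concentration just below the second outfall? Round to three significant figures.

56.1 mg/L

Mass balance: C = (6.950·22.00 + 0.7670·393.0) / 7.717 = 454.3/7.717 = 58.87 mg/L; combined flow 7.717 m³/s.
Travel time t = 1.30·1000 / 0.56 = 2321 s = 0.6448 h.
Half-life 6.8 h → k = ln 2 / 6.8 = 0.1019 h⁻¹ = 2.446 d⁻¹.
Applying C = C₀e^(−kt): 58.87 × 0.9364 = 55.13 mg/L.
Second outfall: C = (7.717·55.13 + 0.3280·80.00)/8.045 = 56.14 mg/L.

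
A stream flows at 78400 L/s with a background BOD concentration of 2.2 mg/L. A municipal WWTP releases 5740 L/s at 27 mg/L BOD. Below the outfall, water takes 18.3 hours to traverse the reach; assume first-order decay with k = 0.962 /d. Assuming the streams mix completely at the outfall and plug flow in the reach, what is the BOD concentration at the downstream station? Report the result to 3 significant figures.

1.87 mg/L

Conservation of mass: C = (78400·2.200 + 5740·27.00) / 84140 = 327500/84140 = 3.892 mg/L.
Decay over the reach: 3.892·exp(−kt) = 3.892·0.4802 = 1.869 mg/L.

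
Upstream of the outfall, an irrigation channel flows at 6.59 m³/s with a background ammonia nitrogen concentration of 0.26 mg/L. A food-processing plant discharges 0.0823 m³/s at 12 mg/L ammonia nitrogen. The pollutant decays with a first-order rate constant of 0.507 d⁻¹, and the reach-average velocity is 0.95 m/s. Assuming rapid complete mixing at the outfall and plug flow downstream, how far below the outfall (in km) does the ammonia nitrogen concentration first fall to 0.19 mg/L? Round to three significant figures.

122 km

Mass balance: C = (6.590·0.2600 + 0.08230·12.00) / 6.672 = 2.701/6.672 = 0.4048 mg/L.
Set 0.4048·exp(−k·t) = 0.19 → t = ln(0.4048/0.19)/k = 128900 s = 35.81 h.
Distance = v·t = 0.95·128900 = 122500 m = 122.5 km.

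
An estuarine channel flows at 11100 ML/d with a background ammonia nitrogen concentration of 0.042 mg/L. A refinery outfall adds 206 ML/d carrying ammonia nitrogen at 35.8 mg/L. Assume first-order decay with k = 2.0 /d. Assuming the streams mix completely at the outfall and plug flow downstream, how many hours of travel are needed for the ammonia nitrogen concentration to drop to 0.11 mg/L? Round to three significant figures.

Mass balance: C = (11100·0.04200 + 206.0·35.80) / 11310 = 7841/11310 = 0.6935 mg/L.
0.6935·exp(−k·t) = 0.11 → t = ln(0.6935/0.11)/k = 79540 s = 22.10 h.

22.1 h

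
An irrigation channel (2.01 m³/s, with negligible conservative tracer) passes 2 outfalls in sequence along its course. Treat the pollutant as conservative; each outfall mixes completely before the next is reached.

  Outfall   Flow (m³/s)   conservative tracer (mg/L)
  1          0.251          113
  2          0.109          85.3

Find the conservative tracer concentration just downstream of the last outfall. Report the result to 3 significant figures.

15.9 mg/L

Below outfall 1: Q → 2.261 m³/s, C = (2.010·0 + 0.2510·113.0)/2.261 = 12.54 mg/L.
Below outfall 2: Q → 2.370 m³/s, C = (2.261·12.54 + 0.1090·85.30)/2.370 = 15.89 mg/L.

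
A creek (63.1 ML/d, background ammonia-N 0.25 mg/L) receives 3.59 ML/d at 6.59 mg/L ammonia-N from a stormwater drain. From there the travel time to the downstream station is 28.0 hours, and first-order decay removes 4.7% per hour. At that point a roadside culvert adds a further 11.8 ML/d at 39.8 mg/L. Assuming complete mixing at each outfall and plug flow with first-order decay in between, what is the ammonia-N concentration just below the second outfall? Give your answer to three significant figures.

Mass balance: C = (63.10·0.2500 + 3.590·6.590) / 66.69 = 39.43/66.69 = 0.5913 mg/L; combined flow 66.69 ML/d.
4.7%/h lost → k = −ln(1 − 0.047) = 0.04814 h⁻¹.
Decay over the reach: 0.5913·exp(−kt) = 0.5913·0.2598 = 0.1536 mg/L.
Second outfall: C = (66.69·0.1536 + 11.80·39.80)/78.49 = 6.114 mg/L.

6.11 mg/L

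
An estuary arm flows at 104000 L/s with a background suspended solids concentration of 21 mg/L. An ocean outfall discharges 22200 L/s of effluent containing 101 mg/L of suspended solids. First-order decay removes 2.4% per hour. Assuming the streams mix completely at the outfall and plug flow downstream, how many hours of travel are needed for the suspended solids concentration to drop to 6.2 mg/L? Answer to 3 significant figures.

71.3 h

Flow-weighted average: C = (104000·21.00 + 22200·101.0) / 126200 = 4426000/126200 = 35.07 mg/L.
2.4%/h lost → k = −ln(1 − 0.024) = 0.02429 h⁻¹.
35.07·exp(−k·t) = 6.2 → t = ln(35.07/6.2)/k = 256800 s = 71.33 h.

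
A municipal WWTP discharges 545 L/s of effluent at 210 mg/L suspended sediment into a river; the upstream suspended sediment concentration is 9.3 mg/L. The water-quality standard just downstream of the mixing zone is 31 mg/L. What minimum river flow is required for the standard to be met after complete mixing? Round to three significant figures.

Set C_mix = 31: (Q·9.300 + 545.0·210.0) / (Q + 545.0) = 31
→ Q = 545.0·(210.0 − 31)/(31 − 9.300) = 4496 L/s.

4500 L/s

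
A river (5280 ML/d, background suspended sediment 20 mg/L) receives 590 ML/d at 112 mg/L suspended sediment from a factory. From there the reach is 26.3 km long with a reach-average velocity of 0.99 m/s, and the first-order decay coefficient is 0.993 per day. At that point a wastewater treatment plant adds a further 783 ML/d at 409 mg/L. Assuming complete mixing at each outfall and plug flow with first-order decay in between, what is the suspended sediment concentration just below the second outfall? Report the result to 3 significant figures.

Mass balance: C = (5280·20.00 + 590.0·112.0) / 5870 = 171700/5870 = 29.25 mg/L; combined flow 5870 ML/d.
Travel time t = 26.3·1000 / 0.99 = 26570 s = 7.379 h.
Applying C = C₀e^(−kt): 29.25 × 0.7369 = 21.55 mg/L.
At the second outfall, C = (5870·21.55 + 783.0·409.0) / (5870 + 783.0) = 67.15 mg/L.

67.2 mg/L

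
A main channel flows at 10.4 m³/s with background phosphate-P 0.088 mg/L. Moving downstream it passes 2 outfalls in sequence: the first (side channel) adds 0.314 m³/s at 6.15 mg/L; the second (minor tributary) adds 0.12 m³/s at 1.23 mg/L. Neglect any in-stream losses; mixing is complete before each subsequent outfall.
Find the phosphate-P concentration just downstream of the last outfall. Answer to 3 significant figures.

0.276 mg/L

Outfall 1: combined Q = 10.71 m³/s; C = (10.40·0.08800 + 0.3140·6.150)/10.71 = 0.2657 mg/L.
Outfall 2: combined Q = 10.83 m³/s; C = (10.71·0.2657 + 0.1200·1.230)/10.83 = 0.2763 mg/L.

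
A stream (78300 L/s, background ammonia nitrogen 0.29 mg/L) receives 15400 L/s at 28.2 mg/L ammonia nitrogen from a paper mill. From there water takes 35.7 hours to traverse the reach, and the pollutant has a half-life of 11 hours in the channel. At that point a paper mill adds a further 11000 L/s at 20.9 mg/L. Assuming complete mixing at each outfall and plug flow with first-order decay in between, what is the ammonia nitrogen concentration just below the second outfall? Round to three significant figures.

Conservation of mass: C = (78300·0.2900 + 15400·28.20) / 93700 = 457000/93700 = 4.877 mg/L; combined flow 93700 L/s.
Half-life 11 h → k = ln 2 / 11 = 0.06301 h⁻¹ = 1.512 d⁻¹.
First-order decay: C = 4.877·exp(−k·t) = 4.877·0.1054 = 0.5143 mg/L.
Second outfall: C = (93700·0.5143 + 11000·20.90)/104700 = 2.656 mg/L.

2.66 mg/L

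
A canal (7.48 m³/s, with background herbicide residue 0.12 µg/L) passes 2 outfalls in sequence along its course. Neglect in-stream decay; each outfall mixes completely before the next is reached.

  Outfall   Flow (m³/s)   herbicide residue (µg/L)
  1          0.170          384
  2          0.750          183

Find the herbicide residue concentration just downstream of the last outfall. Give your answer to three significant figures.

24.2 µg/L

Below outfall 1: Q → 7.650 m³/s, C = (7.480·0.1200 + 0.1700·384.0)/7.650 = 8.651 µg/L.
Below outfall 2: Q → 8.400 m³/s, C = (7.650·8.651 + 0.7500·183.0)/8.400 = 24.22 µg/L.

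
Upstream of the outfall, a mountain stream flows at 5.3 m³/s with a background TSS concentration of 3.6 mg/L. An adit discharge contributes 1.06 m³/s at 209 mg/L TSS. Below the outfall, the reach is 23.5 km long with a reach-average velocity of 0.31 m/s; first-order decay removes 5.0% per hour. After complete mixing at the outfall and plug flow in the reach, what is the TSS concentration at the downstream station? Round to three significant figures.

12.8 mg/L

Mixed concentration C = ΣQC/ΣQ = (5.300·3.600 + 1.060·209.0) / 6.360 = 240.6/6.360 = 37.83 mg/L.
Travel time t = 23.5·1000 / 0.31 = 75810 s = 21.06 h.
5.0%/h lost → k = −ln(1 − 0.05) = 0.05129 h⁻¹.
After decay, C = 37.83 × e^(−kt) = 37.83 × 0.3396 = 12.85 mg/L.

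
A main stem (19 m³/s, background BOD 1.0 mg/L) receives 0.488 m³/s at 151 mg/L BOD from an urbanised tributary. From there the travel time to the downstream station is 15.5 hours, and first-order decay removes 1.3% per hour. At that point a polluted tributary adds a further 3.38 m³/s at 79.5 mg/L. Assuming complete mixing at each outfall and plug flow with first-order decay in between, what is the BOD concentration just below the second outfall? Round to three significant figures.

After mixing, C = (19.00·1.000 + 0.4880·151.0) / 19.49 = 92.69/19.49 = 4.756 mg/L; combined flow 19.49 m³/s.
1.3%/h lost → k = −ln(1 − 0.013) = 0.01309 h⁻¹.
First-order decay: C = 4.756·exp(−k·t) = 4.756·0.8164 = 3.883 mg/L.
At the second outfall, C = (19.49·3.883 + 3.380·79.50) / (19.49 + 3.380) = 15.06 mg/L.

15.1 mg/L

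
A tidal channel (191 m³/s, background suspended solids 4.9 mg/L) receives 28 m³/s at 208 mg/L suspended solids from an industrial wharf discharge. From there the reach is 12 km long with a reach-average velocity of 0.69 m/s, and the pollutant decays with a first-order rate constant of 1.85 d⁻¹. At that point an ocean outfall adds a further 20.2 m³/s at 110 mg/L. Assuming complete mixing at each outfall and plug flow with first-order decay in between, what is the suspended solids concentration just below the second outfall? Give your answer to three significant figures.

Mixed concentration C = ΣQC/ΣQ = (191.0·4.900 + 28.00·208.0) / 219.0 = 6760/219.0 = 30.87 mg/L; combined flow 219.0 m³/s.
Travel time t = 12·1000 / 0.69 = 17390 s = 4.831 h.
Decay over the reach: 30.87·exp(−kt) = 30.87·0.6891 = 21.27 mg/L.
At the second outfall, C = (219.0·21.27 + 20.20·110.0) / (219.0 + 20.20) = 28.76 mg/L.

28.8 mg/L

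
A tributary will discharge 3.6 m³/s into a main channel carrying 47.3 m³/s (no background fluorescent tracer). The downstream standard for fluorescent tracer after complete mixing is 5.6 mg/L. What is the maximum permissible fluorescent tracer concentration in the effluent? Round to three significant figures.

At the limit, (Qr·Cr + Qe·Cₑ)/(Qr + Qe) = 5.6:
Cₑ = (50.90·5.6 − 47.30·0) / 3.600 = 79.18 mg/L.

79.2 mg/L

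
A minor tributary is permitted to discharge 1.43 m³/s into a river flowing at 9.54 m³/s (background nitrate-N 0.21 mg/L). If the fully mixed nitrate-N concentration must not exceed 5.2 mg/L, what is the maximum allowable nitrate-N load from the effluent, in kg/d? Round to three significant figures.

Mass balance at the limit: 9.540·0.2100 + 1.430·Cₑ = 10.97·5.2 → Cₑ = 38.49 mg/L.
Load = 1.430 m³/s × 38.49 g/m³ × 86 400 s/d = 4756 kg/d.

4760 kg/d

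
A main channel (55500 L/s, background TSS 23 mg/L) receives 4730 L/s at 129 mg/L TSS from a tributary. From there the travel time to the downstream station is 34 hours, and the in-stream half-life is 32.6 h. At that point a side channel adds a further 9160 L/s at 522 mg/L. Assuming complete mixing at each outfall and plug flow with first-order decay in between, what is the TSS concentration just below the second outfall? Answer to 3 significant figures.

82.1 mg/L

Conservation of mass: C = (55500·23.00 + 4730·129.0) / 60230 = 1887000/60230 = 31.32 mg/L; combined flow 60230 L/s.
Half-life 32.6 h → k = ln 2 / 32.6 = 0.02126 h⁻¹ = 0.5103 d⁻¹.
Applying C = C₀e^(−kt): 31.32 × 0.4853 = 15.20 mg/L.
Second outfall: C = (60230·15.20 + 9160·522.0)/69390 = 82.10 mg/L.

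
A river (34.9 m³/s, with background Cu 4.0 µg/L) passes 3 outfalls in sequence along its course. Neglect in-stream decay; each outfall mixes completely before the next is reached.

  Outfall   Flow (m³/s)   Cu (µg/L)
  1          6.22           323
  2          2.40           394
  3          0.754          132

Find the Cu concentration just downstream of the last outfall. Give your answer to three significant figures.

72.1 µg/L

After outfall 1: Q = 34.90 + 6.220 = 41.12 m³/s; C = (34.90·4.000 + 6.220·323.0)/41.12 = 52.25 µg/L.
After outfall 2: Q = 41.12 + 2.400 = 43.52 m³/s; C = (41.12·52.25 + 2.400·394.0)/43.52 = 71.10 µg/L.
After outfall 3: Q = 43.52 + 0.7540 = 44.27 m³/s; C = (43.52·71.10 + 0.7540·132.0)/44.27 = 72.14 µg/L.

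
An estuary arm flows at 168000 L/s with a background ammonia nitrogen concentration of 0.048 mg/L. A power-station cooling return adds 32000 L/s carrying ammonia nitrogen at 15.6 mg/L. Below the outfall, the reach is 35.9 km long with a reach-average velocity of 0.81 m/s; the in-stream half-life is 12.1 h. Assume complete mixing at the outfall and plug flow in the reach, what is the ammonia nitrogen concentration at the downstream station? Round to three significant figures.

1.25 mg/L

Conservation of mass: C = (168000·0.04800 + 32000·15.60) / 200000 = 507300/200000 = 2.536 mg/L.
Travel time t = 35.9·1000 / 0.81 = 44320 s = 12.31 h.
Half-life 12.1 h → k = ln 2 / 12.1 = 0.05728 h⁻¹ = 1.375 d⁻¹.
Decay over the reach: 2.536·exp(−kt) = 2.536·0.4940 = 1.253 mg/L.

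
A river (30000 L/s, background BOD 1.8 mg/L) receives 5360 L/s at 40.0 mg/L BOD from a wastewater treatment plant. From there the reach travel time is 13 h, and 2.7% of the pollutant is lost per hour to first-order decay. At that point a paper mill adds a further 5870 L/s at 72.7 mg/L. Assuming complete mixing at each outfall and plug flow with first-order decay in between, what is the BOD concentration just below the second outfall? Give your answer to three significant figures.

Mass balance: C = (30000·1.800 + 5360·40.00) / 35360 = 268400/35360 = 7.590 mg/L; combined flow 35360 L/s.
2.7%/h lost → k = −ln(1 − 0.027) = 0.02737 h⁻¹.
After decay, C = 7.590 × e^(−kt) = 7.590 × 0.7006 = 5.318 mg/L.
At the second outfall, C = (35360·5.318 + 5870·72.70) / (35360 + 5870) = 14.91 mg/L.

14.9 mg/L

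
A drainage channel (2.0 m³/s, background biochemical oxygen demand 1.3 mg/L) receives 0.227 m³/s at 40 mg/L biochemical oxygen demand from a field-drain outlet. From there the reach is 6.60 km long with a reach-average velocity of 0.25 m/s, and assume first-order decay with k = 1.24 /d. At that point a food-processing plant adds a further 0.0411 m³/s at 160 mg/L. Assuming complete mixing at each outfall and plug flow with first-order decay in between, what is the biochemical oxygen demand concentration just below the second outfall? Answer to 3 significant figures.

Mass balance: C = (2.000·1.300 + 0.2270·40.00) / 2.227 = 11.68/2.227 = 5.245 mg/L; combined flow 2.227 m³/s.
Travel time t = 6.60·1000 / 0.25 = 26400 s = 7.333 h.
Applying C = C₀e^(−kt): 5.245 × 0.6846 = 3.591 mg/L.
At the second outfall, C = (2.227·3.591 + 0.04110·160.0) / (2.227 + 0.04110) = 6.425 mg/L.

6.42 mg/L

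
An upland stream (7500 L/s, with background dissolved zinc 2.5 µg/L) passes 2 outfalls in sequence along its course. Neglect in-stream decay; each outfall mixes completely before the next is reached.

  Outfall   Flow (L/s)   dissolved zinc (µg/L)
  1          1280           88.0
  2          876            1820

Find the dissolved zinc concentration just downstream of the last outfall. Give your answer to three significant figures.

179 µg/L

Below outfall 1: Q → 8780 L/s, C = (7500·2.500 + 1280·88.00)/8780 = 14.96 µg/L.
Below outfall 2: Q → 9656 L/s, C = (8780·14.96 + 876.0·1820)/9656 = 178.7 µg/L.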